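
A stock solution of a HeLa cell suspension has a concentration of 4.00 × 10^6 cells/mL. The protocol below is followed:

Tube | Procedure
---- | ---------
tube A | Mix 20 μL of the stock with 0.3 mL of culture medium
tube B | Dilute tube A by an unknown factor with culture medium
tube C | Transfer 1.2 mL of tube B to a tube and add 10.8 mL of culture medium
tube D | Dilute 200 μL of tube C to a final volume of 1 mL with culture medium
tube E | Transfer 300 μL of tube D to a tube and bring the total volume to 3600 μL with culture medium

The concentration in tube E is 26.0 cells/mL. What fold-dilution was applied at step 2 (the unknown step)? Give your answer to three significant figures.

16.0-fold

Step 1: 20 μL + 0.3 mL = 320 μL total → factor 320/20 = 16
Step 2: unknown factor x
Step 3: 1.2 mL + 10.8 mL = 12 mL total → factor 12/1.2 = 10
Step 4: 200 μL brought to 1 mL → factor 1000/200 = 5
Step 5: 300 μL brought to 3600 μL → factor 3600/300 = 12
Product of known-step factors = 9600
Overall factor = 4.00 × 10^6 cells/mL / (26.0 cells/mL) = 1.5385 × 10^5
x = 1.5385 × 10^5 / 9600 = 16.0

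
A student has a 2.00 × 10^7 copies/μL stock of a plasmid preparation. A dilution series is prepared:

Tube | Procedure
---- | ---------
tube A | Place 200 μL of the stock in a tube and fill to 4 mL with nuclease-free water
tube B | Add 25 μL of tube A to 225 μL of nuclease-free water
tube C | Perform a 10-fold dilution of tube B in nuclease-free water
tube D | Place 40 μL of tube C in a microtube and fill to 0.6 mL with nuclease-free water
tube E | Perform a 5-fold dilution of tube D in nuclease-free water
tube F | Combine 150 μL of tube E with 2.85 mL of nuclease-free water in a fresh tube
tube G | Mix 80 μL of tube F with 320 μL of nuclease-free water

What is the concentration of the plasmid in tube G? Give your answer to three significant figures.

Step 1: 200 μL brought to 4 mL → factor 4000/200 = 20
Step 2: 25 μL + 225 μL = 250 μL total → factor 250/25 = 10
Step 3: 10-fold → factor 10
Step 4: 40 μL brought to 0.6 mL → factor 600/40 = 15
Step 5: 5-fold → factor 5
Step 6: 150 μL + 2.85 mL = 3000 μL total → factor 3000/150 = 20
Step 7: 80 μL + 320 μL = 400 μL total → factor 400/80 = 5
Overall dilution factor = 20 × 10 × 10 × 15 × 5 × 20 × 5 = 1.5 × 10^7
Final = 2.00 × 10^7 copies/μL / 1.5 × 10^7 = 1.33 copies/μL

1.33 copies/μL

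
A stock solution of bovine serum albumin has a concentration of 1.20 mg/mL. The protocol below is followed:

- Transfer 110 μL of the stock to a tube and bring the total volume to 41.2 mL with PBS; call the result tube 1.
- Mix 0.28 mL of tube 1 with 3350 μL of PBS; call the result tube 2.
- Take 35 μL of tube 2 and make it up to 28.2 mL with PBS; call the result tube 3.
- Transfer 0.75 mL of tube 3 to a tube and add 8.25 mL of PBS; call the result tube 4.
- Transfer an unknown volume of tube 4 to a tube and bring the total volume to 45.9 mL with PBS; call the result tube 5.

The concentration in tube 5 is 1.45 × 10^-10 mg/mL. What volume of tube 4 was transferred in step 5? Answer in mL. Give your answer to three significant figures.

0.260 mL

Step 1: 110 μL brought to 41.2 mL → factor 41200/110 = 374.55
Step 2: 0.28 mL + 3350 μL = 3.63 mL total → factor 3.63/0.28 = 12.964
Step 3: 35 μL brought to 28.2 mL → factor 28200/35 = 805.71
Step 4: 0.75 mL + 8.25 mL = 9 mL total → factor 9/0.75 = 12
Step 5: v brought to 45.9 mL → factor = 45.9 mL/v
Product of known-step factors = 4.6948 × 10^7
Overall factor = 1.20 mg/mL / (1.45 × 10^-10 mg/mL) = 8.2759 × 10^9
Step-5 factor = 8.2759 × 10^9 / 4.6948 × 10^7 = 176.28
v = 45.9 mL / 176.28 = 0.260 mL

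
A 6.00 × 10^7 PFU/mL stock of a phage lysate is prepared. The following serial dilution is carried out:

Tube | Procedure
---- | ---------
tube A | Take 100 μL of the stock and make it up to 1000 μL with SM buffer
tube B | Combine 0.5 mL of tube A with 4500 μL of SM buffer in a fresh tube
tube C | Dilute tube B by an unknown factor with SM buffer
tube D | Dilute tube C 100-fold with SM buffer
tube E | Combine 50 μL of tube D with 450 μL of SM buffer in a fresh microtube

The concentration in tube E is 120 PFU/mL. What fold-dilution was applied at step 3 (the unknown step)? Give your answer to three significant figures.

5.00-fold

Step 1: 100 μL brought to 1000 μL → factor 1000/100 = 10
Step 2: 0.5 mL + 4500 μL = 5 mL total → factor 5/0.5 = 10
Step 3: unknown factor x
Step 4: 100-fold → factor 100
Step 5: 50 μL + 450 μL = 500 μL total → factor 500/50 = 10
Product of known-step factors = 1 × 10^5
Overall factor = 6.00 × 10^7 PFU/mL / (120 PFU/mL) = 5 × 10^5
x = 5 × 10^5 / 1 × 10^5 = 5.00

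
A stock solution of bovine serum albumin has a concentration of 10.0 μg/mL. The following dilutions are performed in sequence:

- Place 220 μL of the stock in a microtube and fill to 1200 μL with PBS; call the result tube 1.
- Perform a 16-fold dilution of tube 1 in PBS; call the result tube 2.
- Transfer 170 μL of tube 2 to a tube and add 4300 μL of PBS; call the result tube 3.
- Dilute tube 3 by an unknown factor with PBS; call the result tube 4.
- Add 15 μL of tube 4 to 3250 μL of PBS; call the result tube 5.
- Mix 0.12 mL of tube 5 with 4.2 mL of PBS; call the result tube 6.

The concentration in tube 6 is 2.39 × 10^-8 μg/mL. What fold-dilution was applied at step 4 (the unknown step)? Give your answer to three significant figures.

Step 1: 220 μL brought to 1200 μL → factor 1200/220 = 5.4545
Step 2: 16-fold → factor 16
Step 3: 170 μL + 4300 μL = 4470 μL total → factor 4470/170 = 26.294
Step 4: unknown factor x
Step 5: 15 μL + 3250 μL = 3265 μL total → factor 3265/15 = 217.67
Step 6: 0.12 mL + 4.2 mL = 4.32 mL total → factor 4.32/0.12 = 36
Product of known-step factors = 1.7982 × 10^7
Overall factor = 10.0 μg/mL / (2.39 × 10^-8 μg/mL) = 4.1841 × 10^8
x = 4.1841 × 10^8 / 1.7982 × 10^7 = 23.3

23.3-fold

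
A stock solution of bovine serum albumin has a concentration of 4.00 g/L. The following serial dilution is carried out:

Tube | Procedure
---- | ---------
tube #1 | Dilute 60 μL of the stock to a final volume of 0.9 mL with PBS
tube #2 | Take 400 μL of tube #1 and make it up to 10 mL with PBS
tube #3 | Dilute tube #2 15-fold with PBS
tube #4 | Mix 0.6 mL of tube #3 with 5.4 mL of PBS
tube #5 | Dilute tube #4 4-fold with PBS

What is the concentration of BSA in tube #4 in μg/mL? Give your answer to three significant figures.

0.0711 μg/mL

Step 1: 60 μL brought to 0.9 mL → factor 900/60 = 15
Step 2: 400 μL brought to 10 mL → factor 10000/400 = 25
Step 3: 15-fold → factor 15
Step 4: 0.6 mL + 5.4 mL = 6 mL total → factor 6/0.6 = 10
Dilution factor through tube #4 = 15 × 25 × 15 × 10 = 56250
[tube #4] = 4.00 g/L / 56250 = 7.111 × 10^-5 g/L = 0.0711 μg/mL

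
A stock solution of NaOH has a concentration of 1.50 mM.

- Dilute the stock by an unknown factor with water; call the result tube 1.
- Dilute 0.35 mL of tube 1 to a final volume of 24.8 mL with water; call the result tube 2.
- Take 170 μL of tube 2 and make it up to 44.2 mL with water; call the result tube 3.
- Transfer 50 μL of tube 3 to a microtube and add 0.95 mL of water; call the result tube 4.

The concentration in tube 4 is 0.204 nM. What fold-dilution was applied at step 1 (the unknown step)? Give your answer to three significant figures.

Step 1: unknown factor x
Step 2: 0.35 mL brought to 24.8 mL → factor 24.8/0.35 = 70.857
Step 3: 170 μL brought to 44.2 mL → factor 44200/170 = 260
Step 4: 50 μL + 0.95 mL = 1000 μL total → factor 1000/50 = 20
Product of known-step factors = 3.6846 × 10^5
Overall factor = 1.50 mM / (0.204 nM) = 7.3529 × 10^6
x = 7.3529 × 10^6 / 3.6846 × 10^5 = 20.0

20.0-fold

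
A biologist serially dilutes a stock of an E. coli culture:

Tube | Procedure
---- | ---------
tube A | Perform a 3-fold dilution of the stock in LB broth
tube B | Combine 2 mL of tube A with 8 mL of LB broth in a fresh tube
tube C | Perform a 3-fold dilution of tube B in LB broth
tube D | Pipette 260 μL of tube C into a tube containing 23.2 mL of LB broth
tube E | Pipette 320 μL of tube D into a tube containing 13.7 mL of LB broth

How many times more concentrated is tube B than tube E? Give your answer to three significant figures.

1.19 × 10^4

Step 1: 3-fold → factor 3
Step 2: 2 mL + 8 mL = 10 mL total → factor 10/2 = 5
Step 3: 3-fold → factor 3
Step 4: 260 μL + 23.2 mL = 23460 μL total → factor 23460/260 = 90.231
Step 5: 320 μL + 13.7 mL = 14020 μL total → factor 14020/320 = 43.812
Dilution factor to tube B = 15; to tube E = 1.779 × 10^5
[tube B]/[tube E] = (factor to tube E)/(factor to tube B) = 1.779 × 10^5/15 = 1.19 × 10^4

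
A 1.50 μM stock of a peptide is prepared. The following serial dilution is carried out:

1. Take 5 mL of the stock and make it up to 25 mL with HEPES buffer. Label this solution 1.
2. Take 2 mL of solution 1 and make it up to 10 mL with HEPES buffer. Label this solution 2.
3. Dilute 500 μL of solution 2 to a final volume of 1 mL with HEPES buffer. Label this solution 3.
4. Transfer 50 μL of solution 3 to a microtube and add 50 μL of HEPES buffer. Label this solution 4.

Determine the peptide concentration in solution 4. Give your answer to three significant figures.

Step 1: 5 mL brought to 25 mL → factor 25/5 = 5
Step 2: 2 mL brought to 10 mL → factor 10/2 = 5
Step 3: 500 μL brought to 1 mL → factor 1000/500 = 2
Step 4: 50 μL + 50 μL = 100 μL total → factor 100/50 = 2
Overall dilution factor = 5 × 5 × 2 × 2 = 100
Final = 1.50 μM / 100 = 0.0150 μM

0.0150 μM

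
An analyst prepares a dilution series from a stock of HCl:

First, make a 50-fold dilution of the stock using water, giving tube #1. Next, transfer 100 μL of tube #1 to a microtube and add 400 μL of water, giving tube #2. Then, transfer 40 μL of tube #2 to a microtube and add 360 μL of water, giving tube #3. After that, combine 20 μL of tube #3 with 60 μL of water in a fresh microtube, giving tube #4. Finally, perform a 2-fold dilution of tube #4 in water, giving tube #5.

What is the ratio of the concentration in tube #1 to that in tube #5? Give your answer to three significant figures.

400

Step 1: 50-fold → factor 50
Step 2: 100 μL + 400 μL = 500 μL total → factor 500/100 = 5
Step 3: 40 μL + 360 μL = 400 μL total → factor 400/40 = 10
Step 4: 20 μL + 60 μL = 80 μL total → factor 80/20 = 4
Step 5: 2-fold → factor 2
Dilution factor to tube #1 = 50; to tube #5 = 20000
[tube #1]/[tube #5] = (factor to tube #5)/(factor to tube #1) = 20000/50 = 400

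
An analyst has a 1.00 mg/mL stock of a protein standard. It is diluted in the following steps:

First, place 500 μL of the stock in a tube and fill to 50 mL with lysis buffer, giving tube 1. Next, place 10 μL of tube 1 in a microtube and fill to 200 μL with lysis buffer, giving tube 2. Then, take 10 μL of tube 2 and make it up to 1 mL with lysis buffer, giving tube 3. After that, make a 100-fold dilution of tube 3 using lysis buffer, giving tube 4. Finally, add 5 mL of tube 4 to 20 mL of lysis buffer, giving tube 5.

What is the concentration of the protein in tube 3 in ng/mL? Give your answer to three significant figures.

Step 1: 500 μL brought to 50 mL → factor 50000/500 = 100
Step 2: 10 μL brought to 200 μL → factor 200/10 = 20
Step 3: 10 μL brought to 1 mL → factor 1000/10 = 100
Dilution factor through tube 3 = 100 × 20 × 100 = 2 × 10^5
[tube 3] = 1.00 mg/mL / 2 × 10^5 = 5.000 × 10^-6 mg/mL = 5.00 ng/mL

5.00 ng/mL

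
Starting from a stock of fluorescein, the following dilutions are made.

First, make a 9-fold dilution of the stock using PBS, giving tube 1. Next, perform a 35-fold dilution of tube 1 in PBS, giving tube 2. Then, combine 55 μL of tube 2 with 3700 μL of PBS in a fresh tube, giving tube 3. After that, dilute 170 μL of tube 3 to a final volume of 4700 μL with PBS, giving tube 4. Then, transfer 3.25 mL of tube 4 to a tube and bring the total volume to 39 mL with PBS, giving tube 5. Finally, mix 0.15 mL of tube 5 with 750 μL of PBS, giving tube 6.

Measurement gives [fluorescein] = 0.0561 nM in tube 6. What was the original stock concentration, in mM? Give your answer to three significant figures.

2.40 mM

Step 1: 9-fold → factor 9
Step 2: 35-fold → factor 35
Step 3: 55 μL + 3700 μL = 3755 μL total → factor 3755/55 = 68.273
Step 4: 170 μL brought to 4700 μL → factor 4700/170 = 27.647
Step 5: 3.25 mL brought to 39 mL → factor 39/3.25 = 12
Step 6: 0.15 mL + 750 μL = 0.9 mL total → factor 0.9/0.15 = 6
Overall dilution factor = 9 × 35 × 68.273 × 27.647 × 12 × 6 = 4.2809 × 10^7
Stock = 0.0561 nM × 4.2809 × 10^7 = 2.402 × 10^6 nM = 2.40 mM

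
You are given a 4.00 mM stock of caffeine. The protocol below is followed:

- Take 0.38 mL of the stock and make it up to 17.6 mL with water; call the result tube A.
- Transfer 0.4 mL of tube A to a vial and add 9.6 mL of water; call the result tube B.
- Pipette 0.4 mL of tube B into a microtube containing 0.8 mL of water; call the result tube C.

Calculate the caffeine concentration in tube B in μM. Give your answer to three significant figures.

3.45 μM

Step 1: 0.38 mL brought to 17.6 mL → factor 17.6/0.38 = 46.316
Step 2: 0.4 mL + 9.6 mL = 10 mL total → factor 10/0.4 = 25
Dilution factor through tube B = 46.316 × 25 = 1157.9
[tube B] = 4.00 mM / 1157.9 = 0.003455 mM = 3.45 μM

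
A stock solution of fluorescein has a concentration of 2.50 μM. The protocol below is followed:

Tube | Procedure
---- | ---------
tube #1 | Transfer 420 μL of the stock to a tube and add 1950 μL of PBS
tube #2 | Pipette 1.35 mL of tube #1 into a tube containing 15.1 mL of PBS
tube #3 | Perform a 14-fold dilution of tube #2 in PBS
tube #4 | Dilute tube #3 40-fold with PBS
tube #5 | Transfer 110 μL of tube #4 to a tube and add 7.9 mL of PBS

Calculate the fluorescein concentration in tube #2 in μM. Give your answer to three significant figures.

0.0364 μM

Step 1: 420 μL + 1950 μL = 2370 μL total → factor 2370/420 = 5.6429
Step 2: 1.35 mL + 15.1 mL = 16.45 mL total → factor 16.45/1.35 = 12.185
Dilution factor through tube #2 = 5.6429 × 12.185 = 68.759
[tube #2] = 2.50 μM / 68.759 = 0.0364 μM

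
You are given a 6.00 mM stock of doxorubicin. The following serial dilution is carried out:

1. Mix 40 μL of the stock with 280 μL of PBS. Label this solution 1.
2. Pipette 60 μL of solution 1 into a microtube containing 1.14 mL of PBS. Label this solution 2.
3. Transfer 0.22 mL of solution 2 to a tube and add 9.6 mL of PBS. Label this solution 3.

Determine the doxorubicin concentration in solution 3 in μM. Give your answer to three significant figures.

Step 1: 40 μL + 280 μL = 320 μL total → factor 320/40 = 8
Step 2: 60 μL + 1.14 mL = 1200 μL total → factor 1200/60 = 20
Step 3: 0.22 mL + 9.6 mL = 9.82 mL total → factor 9.82/0.22 = 44.636
Overall dilution factor = 8 × 20 × 44.636 = 7141.8
Final = 6.00 mM / 7141.8 = 0.0008401 mM = 0.840 μM

0.840 μM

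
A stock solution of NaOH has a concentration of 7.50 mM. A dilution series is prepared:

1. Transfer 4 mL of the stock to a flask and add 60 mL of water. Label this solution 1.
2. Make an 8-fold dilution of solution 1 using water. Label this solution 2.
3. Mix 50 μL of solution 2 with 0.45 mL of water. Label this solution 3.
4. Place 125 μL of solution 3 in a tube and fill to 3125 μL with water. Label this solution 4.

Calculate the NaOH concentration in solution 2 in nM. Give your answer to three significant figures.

5.86 × 10^4 nM

Step 1: 4 mL + 60 mL = 64 mL total → factor 64/4 = 16
Step 2: 8-fold → factor 8
Dilution factor through solution 2 = 16 × 8 = 128
[solution 2] = 7.50 mM / 128 = 0.05859 mM = 5.86 × 10^4 nM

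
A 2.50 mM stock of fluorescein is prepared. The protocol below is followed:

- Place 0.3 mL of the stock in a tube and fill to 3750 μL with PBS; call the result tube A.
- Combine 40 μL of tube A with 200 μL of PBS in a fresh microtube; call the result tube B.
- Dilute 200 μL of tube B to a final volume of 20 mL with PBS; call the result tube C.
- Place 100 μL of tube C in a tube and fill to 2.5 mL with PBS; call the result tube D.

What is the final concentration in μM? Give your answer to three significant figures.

Step 1: 0.3 mL brought to 3750 μL → factor 3.75/0.3 = 12.5
Step 2: 40 μL + 200 μL = 240 μL total → factor 240/40 = 6
Step 3: 200 μL brought to 20 mL → factor 20000/200 = 100
Step 4: 100 μL brought to 2.5 mL → factor 2500/100 = 25
Overall dilution factor = 12.5 × 6 × 100 × 25 = 1.875 × 10^5
Final = 2.50 mM / 1.875 × 10^5 = 1.333 × 10^-5 mM = 0.0133 μM

0.0133 μM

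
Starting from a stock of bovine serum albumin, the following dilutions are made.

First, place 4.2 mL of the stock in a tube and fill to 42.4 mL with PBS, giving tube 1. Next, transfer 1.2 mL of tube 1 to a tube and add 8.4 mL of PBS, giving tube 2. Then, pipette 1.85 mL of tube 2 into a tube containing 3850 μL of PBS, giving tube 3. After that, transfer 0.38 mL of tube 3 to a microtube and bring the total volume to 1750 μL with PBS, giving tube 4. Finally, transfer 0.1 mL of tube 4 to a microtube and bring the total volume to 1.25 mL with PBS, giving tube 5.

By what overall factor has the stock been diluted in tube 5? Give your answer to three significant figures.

1.43 × 10^4

Step 1: 4.2 mL brought to 42.4 mL → factor 42.4/4.2 = 10.095
Step 2: 1.2 mL + 8.4 mL = 9.6 mL total → factor 9.6/1.2 = 8
Step 3: 1.85 mL + 3850 μL = 5.7 mL total → factor 5.7/1.85 = 3.0811
Step 4: 0.38 mL brought to 1750 μL → factor 1.75/0.38 = 4.6053
Step 5: 0.1 mL brought to 1.25 mL → factor 1.25/0.1 = 12.5
Overall dilution factor = 10.095 × 8 × 3.0811 × 4.6053 × 12.5 = 14324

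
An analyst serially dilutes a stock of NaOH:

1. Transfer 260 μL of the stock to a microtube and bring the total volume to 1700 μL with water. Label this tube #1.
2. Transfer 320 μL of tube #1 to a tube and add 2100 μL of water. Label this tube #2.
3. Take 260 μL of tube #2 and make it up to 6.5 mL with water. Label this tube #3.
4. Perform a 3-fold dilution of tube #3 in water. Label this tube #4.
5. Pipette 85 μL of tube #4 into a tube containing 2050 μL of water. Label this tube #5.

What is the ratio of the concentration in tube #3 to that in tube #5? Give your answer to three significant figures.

75.4

Step 1: 260 μL brought to 1700 μL → factor 1700/260 = 6.5385
Step 2: 320 μL + 2100 μL = 2420 μL total → factor 2420/320 = 7.5625
Step 3: 260 μL brought to 6.5 mL → factor 6500/260 = 25
Step 4: 3-fold → factor 3
Step 5: 85 μL + 2050 μL = 2135 μL total → factor 2135/85 = 25.118
Dilution factor to tube #3 = 1236.2; to tube #5 = 93150
[tube #3]/[tube #5] = (factor to tube #5)/(factor to tube #3) = 93150/1236.2 = 75.4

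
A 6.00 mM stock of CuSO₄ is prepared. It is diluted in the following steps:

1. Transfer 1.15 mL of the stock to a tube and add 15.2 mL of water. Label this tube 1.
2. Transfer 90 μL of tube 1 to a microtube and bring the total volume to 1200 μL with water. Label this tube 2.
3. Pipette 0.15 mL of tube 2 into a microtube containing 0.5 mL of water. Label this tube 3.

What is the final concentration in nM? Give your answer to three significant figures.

7.30 × 10^3 nM

Step 1: 1.15 mL + 15.2 mL = 16.35 mL total → factor 16.35/1.15 = 14.217
Step 2: 90 μL brought to 1200 μL → factor 1200/90 = 13.333
Step 3: 0.15 mL + 0.5 mL = 0.65 mL total → factor 0.65/0.15 = 4.3333
Overall dilution factor = 14.217 × 13.333 × 4.3333 = 821.45
Final = 6.00 mM / 821.45 = 0.007304 mM = 7.30 × 10^3 nM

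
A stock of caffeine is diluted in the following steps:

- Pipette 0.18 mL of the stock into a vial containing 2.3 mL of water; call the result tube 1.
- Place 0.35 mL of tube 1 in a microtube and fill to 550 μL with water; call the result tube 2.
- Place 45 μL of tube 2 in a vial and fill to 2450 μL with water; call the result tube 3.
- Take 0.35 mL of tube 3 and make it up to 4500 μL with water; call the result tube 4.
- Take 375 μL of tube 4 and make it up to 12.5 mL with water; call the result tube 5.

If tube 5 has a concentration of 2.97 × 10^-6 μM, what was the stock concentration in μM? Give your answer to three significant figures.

Step 1: 0.18 mL + 2.3 mL = 2.48 mL total → factor 2.48/0.18 = 13.778
Step 2: 0.35 mL brought to 550 μL → factor 0.55/0.35 = 1.5714
Step 3: 45 μL brought to 2450 μL → factor 2450/45 = 54.444
Step 4: 0.35 mL brought to 4500 μL → factor 4.5/0.35 = 12.857
Step 5: 375 μL brought to 12.5 mL → factor 12500/375 = 33.333
Overall dilution factor = 13.778 × 1.5714 × 54.444 × 12.857 × 33.333 = 5.0519 × 10^5
Stock = 2.97 × 10^-6 μM × 5.0519 × 10^5 = 1.50 μM

1.50 μM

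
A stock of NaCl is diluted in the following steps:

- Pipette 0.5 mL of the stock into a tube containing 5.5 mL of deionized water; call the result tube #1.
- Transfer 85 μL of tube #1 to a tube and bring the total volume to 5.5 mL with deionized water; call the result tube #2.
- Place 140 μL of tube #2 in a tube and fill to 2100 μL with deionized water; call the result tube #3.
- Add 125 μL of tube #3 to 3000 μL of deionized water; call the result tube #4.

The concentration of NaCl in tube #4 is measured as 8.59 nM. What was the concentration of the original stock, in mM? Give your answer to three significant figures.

Step 1: 0.5 mL + 5.5 mL = 6 mL total → factor 6/0.5 = 12
Step 2: 85 μL brought to 5.5 mL → factor 5500/85 = 64.706
Step 3: 140 μL brought to 2100 μL → factor 2100/140 = 15
Step 4: 125 μL + 3000 μL = 3125 μL total → factor 3125/125 = 25
Overall dilution factor = 12 × 64.706 × 15 × 25 = 2.9118 × 10^5
Stock = 8.59 nM × 2.9118 × 10^5 = 2.501 × 10^6 nM = 2.50 mM

2.50 mM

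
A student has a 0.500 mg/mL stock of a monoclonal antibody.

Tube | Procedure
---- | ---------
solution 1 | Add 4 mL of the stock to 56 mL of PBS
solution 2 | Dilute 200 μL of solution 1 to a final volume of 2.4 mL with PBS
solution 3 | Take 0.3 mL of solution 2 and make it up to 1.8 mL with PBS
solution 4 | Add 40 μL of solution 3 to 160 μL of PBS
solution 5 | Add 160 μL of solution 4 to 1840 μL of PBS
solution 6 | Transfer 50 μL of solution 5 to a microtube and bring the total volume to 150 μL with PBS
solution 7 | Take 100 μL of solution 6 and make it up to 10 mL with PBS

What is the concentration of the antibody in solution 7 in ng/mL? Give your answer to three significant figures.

Step 1: 4 mL + 56 mL = 60 mL total → factor 60/4 = 15
Step 2: 200 μL brought to 2.4 mL → factor 2400/200 = 12
Step 3: 0.3 mL brought to 1.8 mL → factor 1.8/0.3 = 6
Step 4: 40 μL + 160 μL = 200 μL total → factor 200/40 = 5
Step 5: 160 μL + 1840 μL = 2000 μL total → factor 2000/160 = 12.5
Step 6: 50 μL brought to 150 μL → factor 150/50 = 3
Step 7: 100 μL brought to 10 mL → factor 10000/100 = 100
Overall dilution factor = 15 × 12 × 6 × 5 × 12.5 × 3 × 100 = 2.025 × 10^7
Final = 0.500 mg/mL / 2.025 × 10^7 = 2.469 × 10^-8 mg/mL = 0.0247 ng/mL

0.0247 ng/mL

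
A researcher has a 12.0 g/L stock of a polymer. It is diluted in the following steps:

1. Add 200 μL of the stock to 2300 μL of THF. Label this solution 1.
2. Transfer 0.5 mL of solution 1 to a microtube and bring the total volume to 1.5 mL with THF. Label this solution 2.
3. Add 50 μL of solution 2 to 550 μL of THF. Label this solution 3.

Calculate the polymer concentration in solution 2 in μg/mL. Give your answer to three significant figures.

320 μg/mL

Step 1: 200 μL + 2300 μL = 2500 μL total → factor 2500/200 = 12.5
Step 2: 0.5 mL brought to 1.5 mL → factor 1.5/0.5 = 3
Dilution factor through solution 2 = 12.5 × 3 = 37.5
[solution 2] = 12.0 g/L / 37.5 = 0.3200 g/L = 320 μg/mL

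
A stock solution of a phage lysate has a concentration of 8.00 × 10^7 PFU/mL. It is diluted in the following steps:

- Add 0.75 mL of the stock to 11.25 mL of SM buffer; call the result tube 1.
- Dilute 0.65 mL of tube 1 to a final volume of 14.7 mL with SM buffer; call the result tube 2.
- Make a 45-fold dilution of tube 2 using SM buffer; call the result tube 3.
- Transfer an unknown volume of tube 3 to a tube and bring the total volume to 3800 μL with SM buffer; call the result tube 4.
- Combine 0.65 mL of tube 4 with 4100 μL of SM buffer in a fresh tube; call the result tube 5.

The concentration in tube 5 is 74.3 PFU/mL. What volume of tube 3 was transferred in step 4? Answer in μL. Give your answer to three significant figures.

420 μL

Step 1: 0.75 mL + 11.25 mL = 12 mL total → factor 12/0.75 = 16
Step 2: 0.65 mL brought to 14.7 mL → factor 14.7/0.65 = 22.615
Step 3: 45-fold → factor 45
Step 4: v brought to 3800 μL → factor = 3800 μL/v
Step 5: 0.65 mL + 4100 μL = 4.75 mL total → factor 4.75/0.65 = 7.3077
Product of known-step factors = 1.1899 × 10^5
Overall factor = 8.00 × 10^7 PFU/mL / (74.3 PFU/mL) = 1.0767 × 10^6
Step-4 factor = 1.0767 × 10^6 / 1.1899 × 10^5 = 9.0487
v = 3800 μL / 9.0487 = 420 μL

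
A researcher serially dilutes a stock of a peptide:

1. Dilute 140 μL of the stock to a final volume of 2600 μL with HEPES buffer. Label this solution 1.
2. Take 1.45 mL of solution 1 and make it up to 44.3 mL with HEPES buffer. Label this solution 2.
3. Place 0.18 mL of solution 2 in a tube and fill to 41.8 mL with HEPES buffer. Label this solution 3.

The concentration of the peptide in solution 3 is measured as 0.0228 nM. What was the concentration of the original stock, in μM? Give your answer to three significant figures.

3.00 μM

Step 1: 140 μL brought to 2600 μL → factor 2600/140 = 18.571
Step 2: 1.45 mL brought to 44.3 mL → factor 44.3/1.45 = 30.552
Step 3: 0.18 mL brought to 41.8 mL → factor 41.8/0.18 = 232.22
Overall dilution factor = 18.571 × 30.552 × 232.22 = 1.3176 × 10^5
Stock = 0.0228 nM × 1.3176 × 10^5 = 3004 nM = 3.00 μM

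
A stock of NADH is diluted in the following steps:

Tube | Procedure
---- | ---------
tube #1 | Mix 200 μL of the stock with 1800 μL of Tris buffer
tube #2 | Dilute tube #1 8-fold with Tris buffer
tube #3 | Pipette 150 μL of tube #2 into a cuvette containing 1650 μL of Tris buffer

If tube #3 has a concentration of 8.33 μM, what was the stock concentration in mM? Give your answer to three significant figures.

Step 1: 200 μL + 1800 μL = 2000 μL total → factor 2000/200 = 10
Step 2: 8-fold → factor 8
Step 3: 150 μL + 1650 μL = 1800 μL total → factor 1800/150 = 12
Overall dilution factor = 10 × 8 × 12 = 960
Stock = 8.33 μM × 960 = 7997 μM = 8.00 mM

8.00 mM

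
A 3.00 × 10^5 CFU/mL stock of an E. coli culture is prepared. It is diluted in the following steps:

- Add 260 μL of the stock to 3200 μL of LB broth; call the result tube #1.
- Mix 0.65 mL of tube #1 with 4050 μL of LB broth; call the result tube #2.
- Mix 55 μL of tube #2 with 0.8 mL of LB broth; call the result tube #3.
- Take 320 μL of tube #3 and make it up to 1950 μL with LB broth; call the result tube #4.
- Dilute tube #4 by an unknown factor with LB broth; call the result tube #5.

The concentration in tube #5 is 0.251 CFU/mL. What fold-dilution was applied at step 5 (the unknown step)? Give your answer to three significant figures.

131-fold

Step 1: 260 μL + 3200 μL = 3460 μL total → factor 3460/260 = 13.308
Step 2: 0.65 mL + 4050 μL = 4.7 mL total → factor 4.7/0.65 = 7.2308
Step 3: 55 μL + 0.8 mL = 855 μL total → factor 855/55 = 15.545
Step 4: 320 μL brought to 1950 μL → factor 1950/320 = 6.0938
Step 5: unknown factor x
Product of known-step factors = 9115.4
Overall factor = 3.00 × 10^5 CFU/mL / (0.251 CFU/mL) = 1.1952 × 10^6
x = 1.1952 × 10^6 / 9115.4 = 131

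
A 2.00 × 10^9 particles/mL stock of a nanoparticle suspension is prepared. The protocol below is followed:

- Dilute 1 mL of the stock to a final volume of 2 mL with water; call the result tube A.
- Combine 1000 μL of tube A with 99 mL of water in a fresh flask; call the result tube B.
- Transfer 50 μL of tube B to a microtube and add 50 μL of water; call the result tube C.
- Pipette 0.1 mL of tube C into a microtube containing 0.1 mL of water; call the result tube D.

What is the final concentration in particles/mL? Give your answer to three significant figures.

Step 1: 1 mL brought to 2 mL → factor 2/1 = 2
Step 2: 1000 μL + 99 mL = 1 × 10^5 μL total → factor 1 × 10^5/1000 = 100
Step 3: 50 μL + 50 μL = 100 μL total → factor 100/50 = 2
Step 4: 0.1 mL + 0.1 mL = 0.2 mL total → factor 0.2/0.1 = 2
Overall dilution factor = 2 × 100 × 2 × 2 = 800
Final = 2.00 × 10^9 particles/mL / 800 = 2.50 × 10^6 particles/mL

2.50 × 10^6 particles/mL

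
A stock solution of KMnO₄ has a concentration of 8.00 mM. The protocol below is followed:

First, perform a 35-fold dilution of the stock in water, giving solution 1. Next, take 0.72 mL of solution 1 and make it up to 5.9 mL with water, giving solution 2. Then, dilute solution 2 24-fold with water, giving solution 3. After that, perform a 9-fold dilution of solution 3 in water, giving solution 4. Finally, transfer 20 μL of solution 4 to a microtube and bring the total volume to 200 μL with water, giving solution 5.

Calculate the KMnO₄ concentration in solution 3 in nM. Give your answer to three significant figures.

Step 1: 35-fold → factor 35
Step 2: 0.72 mL brought to 5.9 mL → factor 5.9/0.72 = 8.1944
Step 3: 24-fold → factor 24
Dilution factor through solution 3 = 35 × 8.1944 × 24 = 6883.3
[solution 3] = 8.00 mM / 6883.3 = 0.001162 mM = 1.16 × 10^3 nM

1.16 × 10^3 nM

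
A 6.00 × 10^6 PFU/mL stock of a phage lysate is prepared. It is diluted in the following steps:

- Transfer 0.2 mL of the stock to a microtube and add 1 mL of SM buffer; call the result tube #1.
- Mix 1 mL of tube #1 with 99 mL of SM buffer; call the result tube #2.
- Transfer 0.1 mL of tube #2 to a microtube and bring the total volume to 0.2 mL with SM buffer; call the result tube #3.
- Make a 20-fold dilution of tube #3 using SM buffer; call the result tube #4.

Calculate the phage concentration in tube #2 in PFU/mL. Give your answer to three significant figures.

1.00 × 10^4 PFU/mL

Step 1: 0.2 mL + 1 mL = 1.2 mL total → factor 1.2/0.2 = 6
Step 2: 1 mL + 99 mL = 100 mL total → factor 100/1 = 100
Dilution factor through tube #2 = 6 × 100 = 600
[tube #2] = 6.00 × 10^6 PFU/mL / 600 = 1.00 × 10^4 PFU/mL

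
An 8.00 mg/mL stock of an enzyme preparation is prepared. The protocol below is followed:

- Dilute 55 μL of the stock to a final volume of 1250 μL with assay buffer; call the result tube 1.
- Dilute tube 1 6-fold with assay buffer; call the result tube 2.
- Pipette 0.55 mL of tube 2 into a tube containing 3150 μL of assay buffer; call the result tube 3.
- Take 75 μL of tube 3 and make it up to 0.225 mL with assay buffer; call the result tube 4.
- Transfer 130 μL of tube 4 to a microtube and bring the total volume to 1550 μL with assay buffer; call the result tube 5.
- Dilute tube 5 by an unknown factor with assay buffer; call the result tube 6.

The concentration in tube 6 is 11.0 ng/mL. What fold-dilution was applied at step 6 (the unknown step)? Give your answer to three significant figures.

22.2-fold

Step 1: 55 μL brought to 1250 μL → factor 1250/55 = 22.727
Step 2: 6-fold → factor 6
Step 3: 0.55 mL + 3150 μL = 3.7 mL total → factor 3.7/0.55 = 6.7273
Step 4: 75 μL brought to 0.225 mL → factor 225/75 = 3
Step 5: 130 μL brought to 1550 μL → factor 1550/130 = 11.923
Step 6: unknown factor x
Product of known-step factors = 32813
Overall factor = 8.00 mg/mL / (11.0 ng/mL) = 7.2727 × 10^5
x = 7.2727 × 10^5 / 32813 = 22.2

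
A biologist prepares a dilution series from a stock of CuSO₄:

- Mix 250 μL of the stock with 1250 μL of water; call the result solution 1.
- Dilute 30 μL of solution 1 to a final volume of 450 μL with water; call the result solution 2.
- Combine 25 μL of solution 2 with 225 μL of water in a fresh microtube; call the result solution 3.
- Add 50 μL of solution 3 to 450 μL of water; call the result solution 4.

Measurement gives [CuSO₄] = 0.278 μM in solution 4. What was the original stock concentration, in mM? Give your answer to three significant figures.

Step 1: 250 μL + 1250 μL = 1500 μL total → factor 1500/250 = 6
Step 2: 30 μL brought to 450 μL → factor 450/30 = 15
Step 3: 25 μL + 225 μL = 250 μL total → factor 250/25 = 10
Step 4: 50 μL + 450 μL = 500 μL total → factor 500/50 = 10
Overall dilution factor = 6 × 15 × 10 × 10 = 9000
Stock = 0.278 μM × 9000 = 2502 μM = 2.50 mM

2.50 mM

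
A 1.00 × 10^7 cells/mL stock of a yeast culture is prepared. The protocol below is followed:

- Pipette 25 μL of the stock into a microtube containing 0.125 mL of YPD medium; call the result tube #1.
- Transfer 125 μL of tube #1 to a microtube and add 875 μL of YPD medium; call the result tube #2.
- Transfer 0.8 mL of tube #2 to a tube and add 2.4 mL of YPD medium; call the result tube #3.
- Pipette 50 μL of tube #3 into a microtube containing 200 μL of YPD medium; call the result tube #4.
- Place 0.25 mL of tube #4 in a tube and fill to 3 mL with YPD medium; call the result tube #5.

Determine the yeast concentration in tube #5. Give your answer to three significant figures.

Step 1: 25 μL + 0.125 mL = 150 μL total → factor 150/25 = 6
Step 2: 125 μL + 875 μL = 1000 μL total → factor 1000/125 = 8
Step 3: 0.8 mL + 2.4 mL = 3.2 mL total → factor 3.2/0.8 = 4
Step 4: 50 μL + 200 μL = 250 μL total → factor 250/50 = 5
Step 5: 0.25 mL brought to 3 mL → factor 3/0.25 = 12
Overall dilution factor = 6 × 8 × 4 × 5 × 12 = 11520
Final = 1.00 × 10^7 cells/mL / 11520 = 868 cells/mL

868 cells/mL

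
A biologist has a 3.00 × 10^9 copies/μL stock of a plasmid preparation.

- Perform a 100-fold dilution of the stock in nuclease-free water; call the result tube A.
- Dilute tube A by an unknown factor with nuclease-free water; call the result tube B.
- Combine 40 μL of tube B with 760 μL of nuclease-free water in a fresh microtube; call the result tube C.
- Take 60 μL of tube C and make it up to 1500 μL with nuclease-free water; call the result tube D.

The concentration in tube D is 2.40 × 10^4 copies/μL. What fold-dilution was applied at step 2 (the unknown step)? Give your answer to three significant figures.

2.50-fold

Step 1: 100-fold → factor 100
Step 2: unknown factor x
Step 3: 40 μL + 760 μL = 800 μL total → factor 800/40 = 20
Step 4: 60 μL brought to 1500 μL → factor 1500/60 = 25
Product of known-step factors = 50000
Overall factor = 3.00 × 10^9 copies/μL / (2.40 × 10^4 copies/μL) = 1.25 × 10^5
x = 1.25 × 10^5 / 50000 = 2.50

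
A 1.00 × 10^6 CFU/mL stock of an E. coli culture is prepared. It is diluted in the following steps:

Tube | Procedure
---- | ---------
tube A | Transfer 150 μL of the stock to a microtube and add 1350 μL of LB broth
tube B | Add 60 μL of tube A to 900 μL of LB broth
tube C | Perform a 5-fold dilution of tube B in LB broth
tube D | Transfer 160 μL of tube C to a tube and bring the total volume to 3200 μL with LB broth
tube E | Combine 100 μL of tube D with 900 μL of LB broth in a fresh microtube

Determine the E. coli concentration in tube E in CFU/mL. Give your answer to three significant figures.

6.25 CFU/mL

Step 1: 150 μL + 1350 μL = 1500 μL total → factor 1500/150 = 10
Step 2: 60 μL + 900 μL = 960 μL total → factor 960/60 = 16
Step 3: 5-fold → factor 5
Step 4: 160 μL brought to 3200 μL → factor 3200/160 = 20
Step 5: 100 μL + 900 μL = 1000 μL total → factor 1000/100 = 10
Overall dilution factor = 10 × 16 × 5 × 20 × 10 = 1.6 × 10^5
Final = 1.00 × 10^6 CFU/mL / 1.6 × 10^5 = 6.25 CFU/mL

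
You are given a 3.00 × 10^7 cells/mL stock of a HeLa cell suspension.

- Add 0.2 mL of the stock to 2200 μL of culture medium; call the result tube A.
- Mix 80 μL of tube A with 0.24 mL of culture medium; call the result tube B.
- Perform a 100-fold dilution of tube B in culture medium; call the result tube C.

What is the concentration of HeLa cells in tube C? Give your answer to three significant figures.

6.25 × 10^3 cells/mL

Step 1: 0.2 mL + 2200 μL = 2.4 mL total → factor 2.4/0.2 = 12
Step 2: 80 μL + 0.24 mL = 320 μL total → factor 320/80 = 4
Step 3: 100-fold → factor 100
Overall dilution factor = 12 × 4 × 100 = 4800
Final = 3.00 × 10^7 cells/mL / 4800 = 6.25 × 10^3 cells/mL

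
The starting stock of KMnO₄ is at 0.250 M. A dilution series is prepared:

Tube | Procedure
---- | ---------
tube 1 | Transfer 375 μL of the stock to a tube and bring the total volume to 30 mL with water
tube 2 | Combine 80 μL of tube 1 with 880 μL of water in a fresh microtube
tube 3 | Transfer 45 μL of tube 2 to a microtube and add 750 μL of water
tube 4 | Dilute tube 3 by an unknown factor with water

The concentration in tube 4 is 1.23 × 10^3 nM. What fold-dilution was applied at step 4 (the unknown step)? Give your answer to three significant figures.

Step 1: 375 μL brought to 30 mL → factor 30000/375 = 80
Step 2: 80 μL + 880 μL = 960 μL total → factor 960/80 = 12
Step 3: 45 μL + 750 μL = 795 μL total → factor 795/45 = 17.667
Step 4: unknown factor x
Product of known-step factors = 16960
Overall factor = 0.250 M / (1.23 × 10^3 nM) = 2.0325 × 10^5
x = 2.0325 × 10^5 / 16960 = 12.0

12.0-fold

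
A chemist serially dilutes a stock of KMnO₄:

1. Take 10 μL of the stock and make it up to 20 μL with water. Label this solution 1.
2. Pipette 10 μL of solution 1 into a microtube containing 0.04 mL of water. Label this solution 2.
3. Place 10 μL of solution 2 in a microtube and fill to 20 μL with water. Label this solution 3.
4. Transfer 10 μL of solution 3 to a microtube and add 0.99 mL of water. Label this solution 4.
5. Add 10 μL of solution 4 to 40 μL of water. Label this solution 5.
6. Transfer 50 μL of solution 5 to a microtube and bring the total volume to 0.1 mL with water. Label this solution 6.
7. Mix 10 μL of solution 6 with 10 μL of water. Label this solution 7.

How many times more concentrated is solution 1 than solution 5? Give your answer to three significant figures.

Step 1: 10 μL brought to 20 μL → factor 20/10 = 2
Step 2: 10 μL + 0.04 mL = 50 μL total → factor 50/10 = 5
Step 3: 10 μL brought to 20 μL → factor 20/10 = 2
Step 4: 10 μL + 0.99 mL = 1000 μL total → factor 1000/10 = 100
Step 5: 10 μL + 40 μL = 50 μL total → factor 50/10 = 5
Dilution factor to solution 1 = 2; to solution 5 = 10000
[solution 1]/[solution 5] = (factor to solution 5)/(factor to solution 1) = 10000/2 = 5.00 × 10^3

5.00 × 10^3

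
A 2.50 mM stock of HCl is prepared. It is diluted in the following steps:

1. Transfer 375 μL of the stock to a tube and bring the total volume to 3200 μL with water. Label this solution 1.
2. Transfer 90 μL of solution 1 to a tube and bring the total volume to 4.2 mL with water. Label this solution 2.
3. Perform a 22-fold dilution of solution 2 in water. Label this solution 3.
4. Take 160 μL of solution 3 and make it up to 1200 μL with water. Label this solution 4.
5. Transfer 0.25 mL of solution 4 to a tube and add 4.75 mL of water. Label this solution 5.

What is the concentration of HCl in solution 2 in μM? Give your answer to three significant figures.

6.28 μM

Step 1: 375 μL brought to 3200 μL → factor 3200/375 = 8.5333
Step 2: 90 μL brought to 4.2 mL → factor 4200/90 = 46.667
Dilution factor through solution 2 = 8.5333 × 46.667 = 398.22
[solution 2] = 2.50 mM / 398.22 = 0.006278 mM = 6.28 μM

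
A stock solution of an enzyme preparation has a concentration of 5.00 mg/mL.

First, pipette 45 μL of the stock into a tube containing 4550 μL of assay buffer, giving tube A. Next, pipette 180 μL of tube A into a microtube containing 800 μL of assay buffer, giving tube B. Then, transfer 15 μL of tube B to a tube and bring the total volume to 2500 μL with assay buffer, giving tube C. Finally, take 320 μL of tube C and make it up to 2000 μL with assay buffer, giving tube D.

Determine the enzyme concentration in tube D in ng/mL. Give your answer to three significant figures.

Step 1: 45 μL + 4550 μL = 4595 μL total → factor 4595/45 = 102.11
Step 2: 180 μL + 800 μL = 980 μL total → factor 980/180 = 5.4444
Step 3: 15 μL brought to 2500 μL → factor 2500/15 = 166.67
Step 4: 320 μL brought to 2000 μL → factor 2000/320 = 6.25
Overall dilution factor = 102.11 × 5.4444 × 166.67 × 6.25 = 5.791 × 10^5
Final = 5.00 mg/mL / 5.791 × 10^5 = 8.634 × 10^-6 mg/mL = 8.63 ng/mL

8.63 ng/mL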